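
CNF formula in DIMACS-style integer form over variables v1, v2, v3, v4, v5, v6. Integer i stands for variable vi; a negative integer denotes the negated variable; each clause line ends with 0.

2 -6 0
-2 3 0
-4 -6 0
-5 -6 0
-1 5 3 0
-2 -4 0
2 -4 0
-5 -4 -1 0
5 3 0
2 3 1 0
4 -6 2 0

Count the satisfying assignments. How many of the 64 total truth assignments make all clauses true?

Split on v2, then v4.
  v2=T, v4=T: a clause becomes empty — 0.
  v2=T, v4=F: v1 free; 3 ways for (v3,v5,v6) × 2^1 = 6.
  v2=F, v4=T: a clause becomes empty — 0.
  v2=F, v4=F: 5 of the 16 assignments to (v1,v3,v5,v6) work.
Total: 0 + 6 + 0 + 5 = 11.

11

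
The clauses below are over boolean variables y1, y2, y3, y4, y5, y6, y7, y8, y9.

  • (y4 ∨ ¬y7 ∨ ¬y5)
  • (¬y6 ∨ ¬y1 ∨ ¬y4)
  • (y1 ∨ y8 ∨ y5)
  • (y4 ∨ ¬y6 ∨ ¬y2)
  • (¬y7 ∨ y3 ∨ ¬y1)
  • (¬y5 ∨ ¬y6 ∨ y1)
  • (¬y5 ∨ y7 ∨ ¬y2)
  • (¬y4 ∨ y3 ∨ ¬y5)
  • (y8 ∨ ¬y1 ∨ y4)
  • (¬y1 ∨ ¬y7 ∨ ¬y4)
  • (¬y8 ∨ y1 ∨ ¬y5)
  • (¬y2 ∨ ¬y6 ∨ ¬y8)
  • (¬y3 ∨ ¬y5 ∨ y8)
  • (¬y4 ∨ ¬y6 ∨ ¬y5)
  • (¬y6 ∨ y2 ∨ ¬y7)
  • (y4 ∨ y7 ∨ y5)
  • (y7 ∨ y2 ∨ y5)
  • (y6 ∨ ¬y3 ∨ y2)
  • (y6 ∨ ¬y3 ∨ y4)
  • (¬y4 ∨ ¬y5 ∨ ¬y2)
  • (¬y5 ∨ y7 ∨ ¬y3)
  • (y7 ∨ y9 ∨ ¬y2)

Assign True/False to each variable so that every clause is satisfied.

y1 = 0, y2 = 1, y3 = 1, y4 = 1, y5 = 0, y6 = 0, y7 = 1, y8 = 1, y9 = 1

y9 occurs only positively in the remaining clauses — set y9 = True.
Set y1 = False and propagate.
The remaining clauses are satisfied by y2 = True, y3 = True, y4 = True, y5 = False, y6 = False, y7 = True, y8 = True.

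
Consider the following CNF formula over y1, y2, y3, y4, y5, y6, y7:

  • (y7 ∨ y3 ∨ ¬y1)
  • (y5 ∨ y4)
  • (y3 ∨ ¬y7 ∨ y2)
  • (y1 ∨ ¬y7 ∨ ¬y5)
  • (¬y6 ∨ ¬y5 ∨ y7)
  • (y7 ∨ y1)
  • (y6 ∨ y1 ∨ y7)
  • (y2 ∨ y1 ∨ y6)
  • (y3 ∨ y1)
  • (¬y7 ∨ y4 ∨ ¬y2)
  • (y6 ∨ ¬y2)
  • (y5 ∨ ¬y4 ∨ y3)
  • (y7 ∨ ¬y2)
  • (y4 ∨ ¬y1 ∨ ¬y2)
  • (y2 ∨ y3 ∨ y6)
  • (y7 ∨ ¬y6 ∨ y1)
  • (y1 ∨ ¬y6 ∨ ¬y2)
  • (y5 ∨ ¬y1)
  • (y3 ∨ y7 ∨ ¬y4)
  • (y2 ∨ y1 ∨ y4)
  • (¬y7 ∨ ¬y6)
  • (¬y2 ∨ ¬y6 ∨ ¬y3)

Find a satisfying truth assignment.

y1=1, y2=0, y3=1, y4=0, y5=1, y6=0, y7=1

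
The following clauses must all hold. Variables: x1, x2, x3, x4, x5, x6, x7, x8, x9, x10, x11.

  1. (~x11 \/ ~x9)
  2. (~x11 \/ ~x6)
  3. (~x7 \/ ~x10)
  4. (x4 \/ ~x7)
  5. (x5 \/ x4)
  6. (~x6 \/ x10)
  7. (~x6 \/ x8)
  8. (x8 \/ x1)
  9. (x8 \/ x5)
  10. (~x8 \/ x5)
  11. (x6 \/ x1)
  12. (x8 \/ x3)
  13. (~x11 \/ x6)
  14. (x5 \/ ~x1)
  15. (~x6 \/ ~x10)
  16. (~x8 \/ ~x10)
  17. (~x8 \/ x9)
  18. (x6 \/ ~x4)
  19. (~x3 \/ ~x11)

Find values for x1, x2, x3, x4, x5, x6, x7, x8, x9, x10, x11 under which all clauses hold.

x1=True, x2=True, x3=True, x4=False, x5=True, x6=False, x7=False, x8=False, x9=False, x10=False, x11=False

x5 occurs only positively in the remaining clauses — set x5 = True.
x7 occurs only negated in the remaining clauses — set x7 = False.
Set x1 = True and propagate.
For the remaining variables, x2 = True, x3 = True, x4 = False, x6 = False, x8 = False, x9 = False, x10 = False, x11 = False works.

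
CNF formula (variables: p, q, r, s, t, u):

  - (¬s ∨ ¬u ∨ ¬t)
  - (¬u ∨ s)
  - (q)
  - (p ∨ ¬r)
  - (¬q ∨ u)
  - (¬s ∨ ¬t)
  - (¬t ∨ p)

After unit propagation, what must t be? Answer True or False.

False

(q) stands alone — q = True.
(¬q ∨ u) with q = True leaves only u, so u = True.
In (¬u ∨ s), ¬u is now false; s must hold, so s = True.
(¬s ∨ ¬t ∨ ¬u): since u = True, s = True, the clause reduces to (¬t). t = False.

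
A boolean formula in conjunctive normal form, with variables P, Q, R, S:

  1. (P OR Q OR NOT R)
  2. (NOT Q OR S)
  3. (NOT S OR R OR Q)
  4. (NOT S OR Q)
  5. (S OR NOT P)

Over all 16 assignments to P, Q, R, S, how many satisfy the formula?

5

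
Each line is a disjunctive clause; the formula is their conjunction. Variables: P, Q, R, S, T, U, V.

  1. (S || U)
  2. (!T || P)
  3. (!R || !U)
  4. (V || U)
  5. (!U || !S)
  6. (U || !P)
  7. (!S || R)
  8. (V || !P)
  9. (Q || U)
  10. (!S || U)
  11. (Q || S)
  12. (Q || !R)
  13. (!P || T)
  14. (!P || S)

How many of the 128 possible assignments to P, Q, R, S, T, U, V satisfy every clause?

2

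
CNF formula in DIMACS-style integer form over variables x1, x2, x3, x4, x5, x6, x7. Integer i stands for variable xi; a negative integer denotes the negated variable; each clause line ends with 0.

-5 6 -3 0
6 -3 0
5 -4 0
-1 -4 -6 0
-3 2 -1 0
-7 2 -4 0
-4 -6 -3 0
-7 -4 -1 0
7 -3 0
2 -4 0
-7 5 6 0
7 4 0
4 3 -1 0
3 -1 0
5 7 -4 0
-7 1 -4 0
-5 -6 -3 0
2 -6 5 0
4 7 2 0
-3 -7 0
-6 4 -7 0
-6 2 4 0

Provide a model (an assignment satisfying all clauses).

x1=False, x2=False, x3=False, x4=False, x5=True, x6=False, x7=True

Try x1 = False.
Try x2 = False.
  then x4 is forced to False.
  then x7 is forced to True.
  then x3 is forced to False.
  then x6 is forced to False.
  then x5 is forced to True.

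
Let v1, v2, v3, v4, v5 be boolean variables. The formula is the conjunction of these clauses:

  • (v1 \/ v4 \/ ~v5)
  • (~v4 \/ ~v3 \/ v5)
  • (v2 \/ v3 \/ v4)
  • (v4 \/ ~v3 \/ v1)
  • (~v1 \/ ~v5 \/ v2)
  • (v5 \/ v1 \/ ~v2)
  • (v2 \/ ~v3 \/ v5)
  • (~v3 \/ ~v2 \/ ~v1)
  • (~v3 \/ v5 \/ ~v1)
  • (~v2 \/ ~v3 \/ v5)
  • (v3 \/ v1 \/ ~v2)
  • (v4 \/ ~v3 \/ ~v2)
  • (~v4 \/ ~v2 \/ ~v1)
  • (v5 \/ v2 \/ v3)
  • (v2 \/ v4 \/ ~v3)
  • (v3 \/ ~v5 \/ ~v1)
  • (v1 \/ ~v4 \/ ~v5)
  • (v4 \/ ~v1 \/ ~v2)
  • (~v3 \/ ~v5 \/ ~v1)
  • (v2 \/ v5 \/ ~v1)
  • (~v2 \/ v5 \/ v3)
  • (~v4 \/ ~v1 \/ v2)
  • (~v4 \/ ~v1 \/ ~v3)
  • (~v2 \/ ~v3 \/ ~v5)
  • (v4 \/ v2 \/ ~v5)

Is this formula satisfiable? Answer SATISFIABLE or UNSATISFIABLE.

UNSATISFIABLE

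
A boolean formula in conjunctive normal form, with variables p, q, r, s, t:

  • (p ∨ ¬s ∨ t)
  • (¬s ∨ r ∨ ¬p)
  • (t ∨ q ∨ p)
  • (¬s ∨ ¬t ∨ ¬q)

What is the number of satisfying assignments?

Split on p, then s.
  p=1, s=1: remaining (q,r,t) ∈ {(0,1,0); (0,1,1); (1,1,0)} — 3.
  p=1, s=0: q, r, t free → 2^3 = 8.
  p=0, s=1: remaining (q,r,t) ∈ {(0,0,1); (0,1,1)} — 2.
  p=0, s=0: r free; 3 ways for (q,t) × 2^1 = 6.
Total: 3 + 8 + 2 + 6 = 19.

19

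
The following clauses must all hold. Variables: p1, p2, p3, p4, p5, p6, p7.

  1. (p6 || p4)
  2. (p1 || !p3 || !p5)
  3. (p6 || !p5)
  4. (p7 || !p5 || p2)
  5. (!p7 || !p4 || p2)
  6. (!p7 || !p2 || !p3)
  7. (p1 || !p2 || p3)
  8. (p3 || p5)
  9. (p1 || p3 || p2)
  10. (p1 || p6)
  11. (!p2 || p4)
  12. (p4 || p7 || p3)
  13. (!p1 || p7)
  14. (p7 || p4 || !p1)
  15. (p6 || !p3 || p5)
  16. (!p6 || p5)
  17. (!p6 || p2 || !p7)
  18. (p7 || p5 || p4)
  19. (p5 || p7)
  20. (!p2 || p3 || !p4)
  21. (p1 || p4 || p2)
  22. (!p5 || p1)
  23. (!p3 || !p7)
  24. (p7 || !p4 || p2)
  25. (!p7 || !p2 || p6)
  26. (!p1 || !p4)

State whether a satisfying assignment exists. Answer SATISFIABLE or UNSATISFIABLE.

p7 = True:
  propagation gives p3=False, p5=True, p6=True, p2=True; an empty clause results — contradiction.
p7 = False:
  propagation gives p1=False, p6=True, p5=True; an empty clause results — contradiction.
Every branch closes, so no satisfying assignment exists.

UNSATISFIABLE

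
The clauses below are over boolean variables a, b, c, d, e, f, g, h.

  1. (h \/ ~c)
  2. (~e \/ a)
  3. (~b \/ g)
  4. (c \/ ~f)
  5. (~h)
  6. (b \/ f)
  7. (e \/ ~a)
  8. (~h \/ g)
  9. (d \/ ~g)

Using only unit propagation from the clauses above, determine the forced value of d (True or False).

Unit clause (~h) sets h = False.
(h \/ ~c): since h = False, the clause reduces to (~c). c = False.
(c \/ ~f): since c = False, the clause reduces to (~f). f = False.
In (f \/ b), f is now false; b must hold, so b = True.
(g \/ ~b): since b = True, the clause reduces to (g). g = True.
(~g \/ d): since g = True, the clause reduces to (d). d = True.

True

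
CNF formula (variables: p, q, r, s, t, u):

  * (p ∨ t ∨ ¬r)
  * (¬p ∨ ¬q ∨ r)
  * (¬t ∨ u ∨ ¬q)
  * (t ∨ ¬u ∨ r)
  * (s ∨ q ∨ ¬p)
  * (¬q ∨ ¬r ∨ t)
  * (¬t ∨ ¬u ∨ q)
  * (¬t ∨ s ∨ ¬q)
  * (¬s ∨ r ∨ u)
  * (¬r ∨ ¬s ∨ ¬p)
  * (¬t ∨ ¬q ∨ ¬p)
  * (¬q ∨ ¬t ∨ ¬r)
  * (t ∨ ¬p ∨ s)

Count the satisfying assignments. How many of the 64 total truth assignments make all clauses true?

The models are:
  p=F q=F r=F s=F t=F u=F
  p=F q=F r=F s=F t=T u=F
  p=F q=F r=T s=F t=T u=F
  p=F q=F r=T s=T t=T u=F
  p=F q=T r=F s=F t=F u=F
  p=F q=T r=F s=T t=T u=T
That's 6 in total.

6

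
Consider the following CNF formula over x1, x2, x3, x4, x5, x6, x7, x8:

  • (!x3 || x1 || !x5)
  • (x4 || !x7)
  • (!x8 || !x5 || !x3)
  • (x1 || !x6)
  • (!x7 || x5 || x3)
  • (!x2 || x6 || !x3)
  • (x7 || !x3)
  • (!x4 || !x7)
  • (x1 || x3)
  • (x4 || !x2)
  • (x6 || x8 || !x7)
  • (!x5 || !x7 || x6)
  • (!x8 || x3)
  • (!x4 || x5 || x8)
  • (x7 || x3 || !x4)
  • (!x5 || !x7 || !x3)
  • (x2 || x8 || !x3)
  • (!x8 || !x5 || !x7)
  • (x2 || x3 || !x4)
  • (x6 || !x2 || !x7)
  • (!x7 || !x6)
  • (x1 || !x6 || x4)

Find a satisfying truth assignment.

x1=T, x2=F, x3=F, x4=F, x5=F, x6=T, x7=F, x8=F

Check each clause:
  1. (x1 || !x3 || !x5) — x1 is true.
  2. (!x7 || x4) — !x7 is true.
  3. (!x8 || !x5 || !x3) — !x8 is true.
  4. (!x6 || x1) — x1 is true.
  5. (x5 || !x7 || x3) — !x7 is true.
  6. (!x2 || !x3 || x6) — !x3 is true.
  7. (!x3 || x7) — !x3 is true.
  8. (!x7 || !x4) — !x7 is true.
  9. (x3 || x1) — x1 is true.
  10. (!x2 || x4) — !x2 is true.
  11. (!x7 || x8 || x6) — !x7 is true.
  12. (x6 || !x7 || !x5) — !x7 is true.
  13. (x3 || !x8) — !x8 is true.
  14. (x5 || x8 || !x4) — !x4 is true.
  15. (x3 || x7 || !x4) — !x4 is true.
  16. (!x3 || !x5 || !x7) — !x7 is true.
  17. (x8 || x2 || !x3) — !x3 is true.
  18. (!x7 || !x8 || !x5) — !x8 is true.
  19. (!x4 || x3 || x2) — !x4 is true.
  20. (x6 || !x7 || !x2) — !x7 is true.
  21. (!x6 || !x7) — !x7 is true.
  22. (!x6 || x4 || x1) — x1 is true.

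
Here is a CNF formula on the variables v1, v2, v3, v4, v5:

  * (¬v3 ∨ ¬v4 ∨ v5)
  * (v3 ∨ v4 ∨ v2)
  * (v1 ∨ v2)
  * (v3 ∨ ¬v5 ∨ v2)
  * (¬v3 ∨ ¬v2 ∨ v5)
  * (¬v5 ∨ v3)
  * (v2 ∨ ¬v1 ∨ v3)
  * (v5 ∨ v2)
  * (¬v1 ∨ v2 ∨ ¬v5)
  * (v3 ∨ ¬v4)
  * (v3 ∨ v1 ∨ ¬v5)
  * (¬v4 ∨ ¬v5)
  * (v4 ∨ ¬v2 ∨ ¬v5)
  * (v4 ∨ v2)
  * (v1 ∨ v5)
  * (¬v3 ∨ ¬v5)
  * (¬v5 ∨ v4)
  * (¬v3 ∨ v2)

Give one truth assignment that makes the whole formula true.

Branch on v1: take v1 = True.
Try v2 = True.
Try v3 = False.
  then v5 is forced to False.
  then v4 is forced to False.
Check each clause:
  1. (¬v3 ∨ ¬v4 ∨ v5) — ¬v3 is true.
  2. (v2 ∨ v3 ∨ v4) — v2 is true.
  3. (v1 ∨ v2) — v1 is true.
  4. (v3 ∨ ¬v5 ∨ v2) — v2 is true.
  5. (¬v3 ∨ v5 ∨ ¬v2) — ¬v3 is true.
  6. (¬v5 ∨ v3) — ¬v5 is true.
  7. (v3 ∨ v2 ∨ ¬v1) — v2 is true.
  8. (v5 ∨ v2) — v2 is true.
  9. (¬v1 ∨ v2 ∨ ¬v5) — v2 is true.
  10. (v3 ∨ ¬v4) — ¬v4 is true.
  11. (¬v5 ∨ v1 ∨ v3) — v1 is true.
  12. (¬v5 ∨ ¬v4) — ¬v5 is true.
  13. (¬v5 ∨ v4 ∨ ¬v2) — ¬v5 is true.
  14. (v2 ∨ v4) — v2 is true.
  15. (v5 ∨ v1) — v1 is true.
  16. (¬v5 ∨ ¬v3) — ¬v5 is true.
  17. (¬v5 ∨ v4) — ¬v5 is true.
  18. (¬v3 ∨ v2) — v2 is true.

v1=1  v2=1  v3=0  v4=0  v5=0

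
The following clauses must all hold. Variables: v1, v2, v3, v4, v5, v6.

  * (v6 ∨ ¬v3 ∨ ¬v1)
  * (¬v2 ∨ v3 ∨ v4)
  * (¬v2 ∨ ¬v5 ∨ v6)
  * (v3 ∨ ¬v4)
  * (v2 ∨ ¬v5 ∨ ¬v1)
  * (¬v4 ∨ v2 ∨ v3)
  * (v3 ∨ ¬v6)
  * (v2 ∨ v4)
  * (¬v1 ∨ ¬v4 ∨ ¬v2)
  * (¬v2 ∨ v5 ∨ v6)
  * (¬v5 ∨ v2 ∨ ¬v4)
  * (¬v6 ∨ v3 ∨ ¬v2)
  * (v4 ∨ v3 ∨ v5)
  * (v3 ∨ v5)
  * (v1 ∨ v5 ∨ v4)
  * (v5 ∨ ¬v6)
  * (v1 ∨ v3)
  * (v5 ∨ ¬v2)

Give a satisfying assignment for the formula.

v1=False, v2=False, v3=True, v4=True, v5=False, v6=False

Branch on v1: take v1 = False.
  then v3 is forced to True.
Branch on v2: take v2 = False.
  then v4 is forced to True.
  then v5 is forced to False.
  then v6 is forced to False.
Check each clause:
  1. (¬v3 ∨ ¬v1 ∨ v6) — ¬v1 is true.
  2. (v3 ∨ ¬v2 ∨ v4) — v3 is true.
  3. (v6 ∨ ¬v2 ∨ ¬v5) — ¬v5 is true.
  4. (¬v4 ∨ v3) — v3 is true.
  5. (v2 ∨ ¬v1 ∨ ¬v5) — ¬v5 is true.
  6. (v3 ∨ ¬v4 ∨ v2) — v3 is true.
  7. (¬v6 ∨ v3) — ¬v6 is true.
  8. (v2 ∨ v4) — v4 is true.
  9. (¬v2 ∨ ¬v4 ∨ ¬v1) — ¬v1 is true.
  10. (v5 ∨ v6 ∨ ¬v2) — ¬v2 is true.
  11. (¬v5 ∨ ¬v4 ∨ v2) — ¬v5 is true.
  12. (¬v2 ∨ ¬v6 ∨ v3) — ¬v6 is true.
  13. (v4 ∨ v5 ∨ v3) — v3 is true.
  14. (v3 ∨ v5) — v3 is true.
  15. (v1 ∨ v5 ∨ v4) — v4 is true.
  16. (v5 ∨ ¬v6) — ¬v6 is true.
  17. (v1 ∨ v3) — v3 is true.
  18. (¬v2 ∨ v5) — ¬v2 is true.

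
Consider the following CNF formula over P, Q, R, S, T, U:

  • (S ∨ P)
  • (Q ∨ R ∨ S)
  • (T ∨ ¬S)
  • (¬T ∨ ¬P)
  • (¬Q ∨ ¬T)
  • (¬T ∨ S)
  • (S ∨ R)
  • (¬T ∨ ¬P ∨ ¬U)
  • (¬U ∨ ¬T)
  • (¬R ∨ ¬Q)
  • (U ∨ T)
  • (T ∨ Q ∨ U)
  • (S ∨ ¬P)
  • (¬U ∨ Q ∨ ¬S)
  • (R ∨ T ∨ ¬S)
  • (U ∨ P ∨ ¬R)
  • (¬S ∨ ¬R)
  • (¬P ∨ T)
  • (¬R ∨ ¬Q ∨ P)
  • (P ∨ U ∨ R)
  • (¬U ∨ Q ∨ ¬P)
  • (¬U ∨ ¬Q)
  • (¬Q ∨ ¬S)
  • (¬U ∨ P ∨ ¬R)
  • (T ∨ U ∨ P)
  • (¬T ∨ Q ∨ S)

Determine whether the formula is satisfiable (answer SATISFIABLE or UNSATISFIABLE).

UNSATISFIABLE

T = True:
  propagation gives P=False, S=True, Q=False, U=False; an empty clause results — contradiction.
T = False:
  propagation gives S=False, P=True; an empty clause results — contradiction.
Every branch closes, so no satisfying assignment exists.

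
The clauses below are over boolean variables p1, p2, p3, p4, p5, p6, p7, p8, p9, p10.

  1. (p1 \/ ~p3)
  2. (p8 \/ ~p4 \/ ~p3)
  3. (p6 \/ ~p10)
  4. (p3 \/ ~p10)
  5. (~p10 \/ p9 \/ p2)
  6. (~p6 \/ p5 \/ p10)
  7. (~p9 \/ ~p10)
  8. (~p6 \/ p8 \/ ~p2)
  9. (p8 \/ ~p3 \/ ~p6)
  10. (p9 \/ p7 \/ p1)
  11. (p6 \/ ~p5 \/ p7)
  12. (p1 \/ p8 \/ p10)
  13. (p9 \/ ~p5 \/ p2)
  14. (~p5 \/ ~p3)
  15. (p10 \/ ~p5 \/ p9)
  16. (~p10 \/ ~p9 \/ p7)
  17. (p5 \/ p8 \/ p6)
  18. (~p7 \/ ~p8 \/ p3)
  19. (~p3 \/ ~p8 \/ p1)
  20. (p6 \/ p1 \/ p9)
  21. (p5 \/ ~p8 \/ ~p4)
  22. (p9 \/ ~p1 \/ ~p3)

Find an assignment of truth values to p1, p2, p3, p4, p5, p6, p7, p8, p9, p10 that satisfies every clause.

p4 occurs only negated in the remaining clauses — set p4 = False.
Try p1 = False.
  then p3 is forced to False.
  then p10 is forced to False.
  then p8 is forced to True.
  then p7 is forced to False.
  then p9 is forced to True.
Set p5 = True and propagate.
  then p6 is forced to True.
p2 is now unconstrained; take p2 = False.
Check each clause:
  1. (p1 \/ ~p3) — ~p3 is true.
  2. (~p4 \/ p8 \/ ~p3) — p8 is true.
  3. (p6 \/ ~p10) — ~p10 is true.
  4. (p3 \/ ~p10) — ~p10 is true.
  5. (p2 \/ p9 \/ ~p10) — p9 is true.
  6. (p10 \/ ~p6 \/ p5) — p5 is true.
  7. (~p9 \/ ~p10) — ~p10 is true.
  8. (p8 \/ ~p6 \/ ~p2) — p8 is true.
  9. (~p6 \/ p8 \/ ~p3) — p8 is true.
  10. (p9 \/ p1 \/ p7) — p9 is true.
  11. (p6 \/ ~p5 \/ p7) — p6 is true.
  12. (p8 \/ p10 \/ p1) — p8 is true.
  13. (p2 \/ p9 \/ ~p5) — p9 is true.
  14. (~p5 \/ ~p3) — ~p3 is true.
  15. (~p5 \/ p9 \/ p10) — p9 is true.
  16. (~p10 \/ ~p9 \/ p7) — ~p10 is true.
  17. (p6 \/ p5 \/ p8) — p8 is true.
  18. (~p7 \/ p3 \/ ~p8) — ~p7 is true.
  19. (~p8 \/ ~p3 \/ p1) — ~p3 is true.
  20. (p6 \/ p1 \/ p9) — p9 is true.
  21. (p5 \/ ~p8 \/ ~p4) — ~p4 is true.
  22. (~p1 \/ p9 \/ ~p3) — p9 is true.

p1 = False, p2 = False, p3 = False, p4 = False, p5 = True, p6 = True, p7 = False, p8 = True, p9 = True, p10 = False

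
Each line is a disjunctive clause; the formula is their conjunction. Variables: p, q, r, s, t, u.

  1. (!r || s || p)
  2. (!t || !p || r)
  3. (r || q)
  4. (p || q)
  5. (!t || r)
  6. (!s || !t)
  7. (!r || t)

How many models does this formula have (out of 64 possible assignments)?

Case analysis on r and t:
  r=1, t=1: remaining (p,q,s,u) ∈ {(1,0,0,0); (1,0,0,1); (1,1,0,0); (1,1,0,1)} — 4.
  r=1, t=0: a clause becomes empty — 0.
  r=0, t=1: a clause becomes empty — 0.
  r=0, t=0: forces q=1; p, s, u free → 2^3 = 8.
Total: 4 + 0 + 0 + 8 = 12.

12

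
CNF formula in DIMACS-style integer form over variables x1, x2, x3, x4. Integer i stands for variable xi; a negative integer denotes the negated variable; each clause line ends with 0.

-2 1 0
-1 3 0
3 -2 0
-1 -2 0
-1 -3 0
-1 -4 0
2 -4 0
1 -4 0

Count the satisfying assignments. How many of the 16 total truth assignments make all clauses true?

2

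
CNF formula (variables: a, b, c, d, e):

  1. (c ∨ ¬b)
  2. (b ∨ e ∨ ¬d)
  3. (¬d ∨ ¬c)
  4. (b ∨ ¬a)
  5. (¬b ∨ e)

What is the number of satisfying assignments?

7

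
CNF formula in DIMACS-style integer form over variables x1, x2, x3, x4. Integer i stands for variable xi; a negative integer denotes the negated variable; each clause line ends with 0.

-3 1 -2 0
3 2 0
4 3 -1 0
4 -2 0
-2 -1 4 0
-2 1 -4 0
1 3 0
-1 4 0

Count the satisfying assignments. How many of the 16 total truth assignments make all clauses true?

Satisfying assignments:
  x1=0 x2=0 x3=1 x4=0
  x1=0 x2=0 x3=1 x4=1
  x1=1 x2=0 x3=1 x4=1
  x1=1 x2=1 x3=0 x4=1
  x1=1 x2=1 x3=1 x4=1
That's 5 in total.

5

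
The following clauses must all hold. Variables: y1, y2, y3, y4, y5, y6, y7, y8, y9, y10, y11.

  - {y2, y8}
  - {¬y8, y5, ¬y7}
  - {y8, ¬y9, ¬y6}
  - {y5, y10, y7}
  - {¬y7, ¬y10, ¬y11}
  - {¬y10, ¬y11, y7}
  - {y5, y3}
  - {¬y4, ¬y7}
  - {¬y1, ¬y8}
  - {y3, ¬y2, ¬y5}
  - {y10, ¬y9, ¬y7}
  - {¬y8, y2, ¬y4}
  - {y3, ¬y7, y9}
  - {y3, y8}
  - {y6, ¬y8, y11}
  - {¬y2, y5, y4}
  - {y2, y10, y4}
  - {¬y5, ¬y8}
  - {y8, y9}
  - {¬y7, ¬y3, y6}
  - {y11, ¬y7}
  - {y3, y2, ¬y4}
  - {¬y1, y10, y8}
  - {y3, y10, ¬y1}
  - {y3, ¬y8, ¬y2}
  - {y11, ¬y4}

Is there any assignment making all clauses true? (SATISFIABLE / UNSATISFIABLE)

y1 occurs only negated in the remaining clauses — set y1 = False.
Try y2 = True.
Set y3 = True and propagate.
Try y4 = False.
  then y5 is forced to True.
  then y8 is forced to False.
  then y9 is forced to True.
  then y6 is forced to False.
  then y7 is forced to False.
The remaining clauses are satisfied by y10 = True, y11 = False.
Every clause has at least one true literal under this assignment.
So y1=False, y2=True, y3=True, y4=False, y5=True, y6=False, y7=False, y8=False, y9=True, y10=True, y11=False is a satisfying assignment.

SATISFIABLE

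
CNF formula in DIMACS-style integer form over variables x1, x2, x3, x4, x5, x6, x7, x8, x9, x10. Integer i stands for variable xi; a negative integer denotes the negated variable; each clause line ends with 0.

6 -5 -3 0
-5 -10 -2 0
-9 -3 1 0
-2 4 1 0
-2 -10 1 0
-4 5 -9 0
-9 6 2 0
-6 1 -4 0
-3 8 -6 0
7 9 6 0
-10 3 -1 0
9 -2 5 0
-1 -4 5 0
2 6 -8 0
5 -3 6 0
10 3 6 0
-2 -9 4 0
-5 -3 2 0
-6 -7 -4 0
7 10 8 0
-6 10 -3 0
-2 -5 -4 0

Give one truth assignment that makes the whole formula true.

x1=1, x2=0, x3=0, x4=0, x5=0, x6=1, x7=1, x8=1, x9=1, x10=0

Try x1 = True.
Branch on x2: take x2 = False.
For the remaining variables, x3 = False, x4 = False, x5 = False, x6 = True, x7 = True, x8 = True, x9 = True, x10 = False works.
Every clause has at least one true literal under this assignment.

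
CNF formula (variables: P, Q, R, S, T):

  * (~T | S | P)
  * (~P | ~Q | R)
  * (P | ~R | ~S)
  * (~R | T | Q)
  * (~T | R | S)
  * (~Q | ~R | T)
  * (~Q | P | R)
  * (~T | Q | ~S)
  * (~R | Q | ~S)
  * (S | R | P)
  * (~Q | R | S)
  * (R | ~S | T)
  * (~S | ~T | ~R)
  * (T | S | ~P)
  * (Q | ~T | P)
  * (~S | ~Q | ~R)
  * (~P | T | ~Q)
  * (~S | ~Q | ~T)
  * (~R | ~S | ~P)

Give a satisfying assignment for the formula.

P=True, Q=True, R=True, S=False, T=True

Check each clause:
  1. (P | ~T | S) — P is true.
  2. (R | ~Q | ~P) — R is true.
  3. (~R | ~S | P) — P is true.
  4. (Q | ~R | T) — Q is true.
  5. (R | S | ~T) — R is true.
  6. (T | ~R | ~Q) — T is true.
  7. (P | ~Q | R) — P is true.
  8. (~S | ~T | Q) — Q is true.
  9. (~S | Q | ~R) — Q is true.
  10. (S | P | R) — P is true.
  11. (S | ~Q | R) — R is true.
  12. (T | R | ~S) — R is true.
  13. (~T | ~S | ~R) — ~S is true.
  14. (~P | T | S) — T is true.
  15. (~T | P | Q) — P is true.
  16. (~R | ~S | ~Q) — ~S is true.
  17. (T | ~Q | ~P) — T is true.
  18. (~Q | ~T | ~S) — ~S is true.
  19. (~P | ~S | ~R) — ~S is true.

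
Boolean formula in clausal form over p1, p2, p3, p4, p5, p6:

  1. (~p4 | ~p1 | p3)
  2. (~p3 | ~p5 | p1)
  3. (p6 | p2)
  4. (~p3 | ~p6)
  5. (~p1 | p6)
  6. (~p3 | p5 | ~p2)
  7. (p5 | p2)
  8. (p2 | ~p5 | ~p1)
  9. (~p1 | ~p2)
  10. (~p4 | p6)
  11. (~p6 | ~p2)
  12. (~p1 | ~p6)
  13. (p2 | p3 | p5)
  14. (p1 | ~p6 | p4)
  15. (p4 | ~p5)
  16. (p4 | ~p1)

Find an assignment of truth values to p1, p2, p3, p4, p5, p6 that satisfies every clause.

p1=F, p2=F, p3=F, p4=T, p5=T, p6=T

Check each clause:
  1. (~p4 | p3 | ~p1) — ~p1 is true.
  2. (~p5 | p1 | ~p3) — ~p3 is true.
  3. (p2 | p6) — p6 is true.
  4. (~p3 | ~p6) — ~p3 is true.
  5. (~p1 | p6) — p6 is true.
  6. (p5 | ~p3 | ~p2) — p5 is true.
  7. (p2 | p5) — p5 is true.
  8. (~p5 | ~p1 | p2) — ~p1 is true.
  9. (~p1 | ~p2) — ~p1 is true.
  10. (~p4 | p6) — p6 is true.
  11. (~p6 | ~p2) — ~p2 is true.
  12. (~p1 | ~p6) — ~p1 is true.
  13. (p2 | p5 | p3) — p5 is true.
  14. (p1 | p4 | ~p6) — p4 is true.
  15. (p4 | ~p5) — p4 is true.
  16. (~p1 | p4) — p4 is true.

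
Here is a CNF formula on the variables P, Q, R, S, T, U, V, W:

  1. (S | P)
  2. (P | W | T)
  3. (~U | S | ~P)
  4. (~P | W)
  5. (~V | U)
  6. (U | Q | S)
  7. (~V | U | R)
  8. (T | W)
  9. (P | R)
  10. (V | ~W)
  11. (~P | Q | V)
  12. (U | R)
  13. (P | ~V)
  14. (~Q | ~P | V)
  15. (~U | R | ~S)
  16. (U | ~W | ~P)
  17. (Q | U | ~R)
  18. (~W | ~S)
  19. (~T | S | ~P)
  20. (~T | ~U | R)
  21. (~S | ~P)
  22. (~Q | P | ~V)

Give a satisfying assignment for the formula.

P=F, Q=T, R=T, S=T, T=T, U=T, V=F, W=F

Try P = False.
  then S is forced to True.
  then R is forced to True.
  then V is forced to False.
  then W is forced to False.
  then T is forced to True.
For the remaining variables, Q = True, U = True works.
Every clause has at least one true literal under this assignment.
Check each clause:
  1. (S | P) — S is true.
  2. (T | W | P) — T is true.
  3. (~P | S | ~U) — S is true.
  4. (W | ~P) — ~P is true.
  5. (U | ~V) — ~V is true.
  6. (Q | S | U) — Q is true.
  7. (U | R | ~V) — ~V is true.
  8. (T | W) — T is true.
  9. (R | P) — R is true.
  10. (~W | V) — ~W is true.
  11. (V | Q | ~P) — Q is true.
  12. (U | R) — R is true.
  13. (P | ~V) — ~V is true.
  14. (~Q | V | ~P) — ~P is true.
  15. (~S | R | ~U) — R is true.
  16. (U | ~P | ~W) — ~W is true.
  17. (U | Q | ~R) — Q is true.
  18. (~W | ~S) — ~W is true.
  19. (S | ~T | ~P) — S is true.
  20. (R | ~U | ~T) — R is true.
  21. (~P | ~S) — ~P is true.
  22. (~Q | P | ~V) — ~V is true.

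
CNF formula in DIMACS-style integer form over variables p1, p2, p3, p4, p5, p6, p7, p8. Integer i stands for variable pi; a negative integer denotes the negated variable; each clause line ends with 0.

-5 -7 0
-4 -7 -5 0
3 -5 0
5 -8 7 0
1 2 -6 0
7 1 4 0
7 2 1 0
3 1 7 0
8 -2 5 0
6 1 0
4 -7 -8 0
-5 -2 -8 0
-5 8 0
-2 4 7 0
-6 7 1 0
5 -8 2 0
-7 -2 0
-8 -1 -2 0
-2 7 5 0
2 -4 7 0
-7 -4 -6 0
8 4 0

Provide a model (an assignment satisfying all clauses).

Set p1 = True and propagate.
For the remaining variables, p2 = False, p3 = False, p4 = True, p5 = False, p6 = False, p7 = True, p8 = False works.

p1=1, p2=0, p3=0, p4=1, p5=0, p6=0, p7=1, p8=0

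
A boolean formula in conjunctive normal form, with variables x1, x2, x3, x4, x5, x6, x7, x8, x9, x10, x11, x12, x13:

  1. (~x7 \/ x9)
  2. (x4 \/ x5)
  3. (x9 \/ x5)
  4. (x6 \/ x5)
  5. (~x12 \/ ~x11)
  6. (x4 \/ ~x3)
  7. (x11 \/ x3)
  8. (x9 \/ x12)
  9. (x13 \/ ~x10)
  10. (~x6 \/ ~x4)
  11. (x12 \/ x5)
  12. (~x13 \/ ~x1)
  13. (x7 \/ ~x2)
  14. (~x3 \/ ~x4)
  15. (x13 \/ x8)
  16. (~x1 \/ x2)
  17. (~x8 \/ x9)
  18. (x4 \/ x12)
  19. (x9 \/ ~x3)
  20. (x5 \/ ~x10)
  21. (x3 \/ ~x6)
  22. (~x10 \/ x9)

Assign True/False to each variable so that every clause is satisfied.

x1 = 0, x2 = 0, x3 = 0, x4 = 1, x5 = 1, x6 = 0, x7 = 1, x8 = 0, x9 = 1, x10 = 1, x11 = 1, x12 = 0, x13 = 1

Check each clause:
  1. (x9 \/ ~x7) — x9 is true.
  2. (x4 \/ x5) — x4 is true.
  3. (x5 \/ x9) — x9 is true.
  4. (x6 \/ x5) — x5 is true.
  5. (~x11 \/ ~x12) — ~x12 is true.
  6. (~x3 \/ x4) — x4 is true.
  7. (x11 \/ x3) — x11 is true.
  8. (x12 \/ x9) — x9 is true.
  9. (x13 \/ ~x10) — x13 is true.
  10. (~x6 \/ ~x4) — ~x6 is true.
  11. (x5 \/ x12) — x5 is true.
  12. (~x13 \/ ~x1) — ~x1 is true.
  13. (x7 \/ ~x2) — ~x2 is true.
  14. (~x3 \/ ~x4) — ~x3 is true.
  15. (x8 \/ x13) — x13 is true.
  16. (x2 \/ ~x1) — ~x1 is true.
  17. (x9 \/ ~x8) — ~x8 is true.
  18. (x12 \/ x4) — x4 is true.
  19. (~x3 \/ x9) — x9 is true.
  20. (x5 \/ ~x10) — x5 is true.
  21. (x3 \/ ~x6) — ~x6 is true.
  22. (~x10 \/ x9) — x9 is true.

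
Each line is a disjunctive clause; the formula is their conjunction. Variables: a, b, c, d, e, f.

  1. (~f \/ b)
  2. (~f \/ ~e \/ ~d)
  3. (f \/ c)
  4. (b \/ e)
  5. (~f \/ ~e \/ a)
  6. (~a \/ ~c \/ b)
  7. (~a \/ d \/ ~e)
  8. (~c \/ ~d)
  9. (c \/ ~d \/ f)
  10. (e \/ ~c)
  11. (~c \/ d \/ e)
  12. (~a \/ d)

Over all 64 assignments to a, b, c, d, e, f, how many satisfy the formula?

The models are:
  a=F b=F c=T d=F e=T f=F
  a=F b=T c=F d=F e=F f=T
  a=F b=T c=F d=T e=F f=T
  a=F b=T c=T d=F e=T f=F
  a=T b=T c=F d=T e=F f=T
That's 5 in total.

5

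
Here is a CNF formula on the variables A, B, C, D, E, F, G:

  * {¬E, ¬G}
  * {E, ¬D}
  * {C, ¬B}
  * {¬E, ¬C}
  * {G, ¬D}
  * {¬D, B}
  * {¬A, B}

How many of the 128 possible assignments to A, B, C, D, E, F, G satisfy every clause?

18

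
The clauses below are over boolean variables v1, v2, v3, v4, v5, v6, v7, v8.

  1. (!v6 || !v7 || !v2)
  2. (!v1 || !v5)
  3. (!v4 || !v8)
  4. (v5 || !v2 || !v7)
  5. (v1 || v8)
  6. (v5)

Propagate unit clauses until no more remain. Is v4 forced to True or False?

False

(v5) stands alone — v5 = True.
From (!v1 || !v5) and v5 = True: v1 = False.
(v8 || v1) with v1 = False leaves only v8, so v8 = True.
In (!v8 || !v4), !v8 is now false; !v4 must hold, so v4 = False.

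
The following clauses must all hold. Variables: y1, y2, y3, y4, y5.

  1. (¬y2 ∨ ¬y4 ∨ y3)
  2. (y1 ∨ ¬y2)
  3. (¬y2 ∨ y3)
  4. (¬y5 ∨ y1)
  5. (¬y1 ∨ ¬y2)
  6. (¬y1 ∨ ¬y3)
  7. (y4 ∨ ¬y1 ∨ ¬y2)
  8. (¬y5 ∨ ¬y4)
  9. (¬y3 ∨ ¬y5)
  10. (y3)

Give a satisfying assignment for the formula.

The clause (y3) is unit: y3 must be True.
(¬y1) is a unit clause, so y1 = False.
The clause (¬y2) is unit: y2 must be False.
Unit propagation: (¬y5) forces y5 = False.
y4 is now unconstrained; take y4 = False.

y1 = 0  y2 = 0  y3 = 1  y4 = 0  y5 = 0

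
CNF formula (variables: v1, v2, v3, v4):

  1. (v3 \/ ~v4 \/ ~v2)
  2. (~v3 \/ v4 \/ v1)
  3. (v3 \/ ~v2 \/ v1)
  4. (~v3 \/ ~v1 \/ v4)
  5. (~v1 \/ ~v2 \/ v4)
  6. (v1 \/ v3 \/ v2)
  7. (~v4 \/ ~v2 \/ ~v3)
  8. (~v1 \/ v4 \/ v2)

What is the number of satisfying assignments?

3

Satisfying assignments:
  v1=F v2=F v3=T v4=T
  v1=T v2=F v3=F v4=T
  v1=T v2=F v3=T v4=T
Count: 3.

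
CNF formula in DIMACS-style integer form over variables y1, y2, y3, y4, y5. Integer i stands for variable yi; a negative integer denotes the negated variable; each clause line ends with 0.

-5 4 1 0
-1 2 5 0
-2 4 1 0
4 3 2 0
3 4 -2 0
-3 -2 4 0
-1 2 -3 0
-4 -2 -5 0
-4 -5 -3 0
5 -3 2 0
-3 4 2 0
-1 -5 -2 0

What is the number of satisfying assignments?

7

Split on y2, then y4.
  y2=1, y4=1: remaining (y1,y3,y5) ∈ {(0,0,0); (0,1,0); (1,0,0); (1,1,0)} — 4.
  y2=1, y4=0: a clause becomes empty — 0.
  y2=0, y4=1: remaining (y1,y3,y5) ∈ {(0,0,0); (0,0,1); (1,0,1)} — 3.
  y2=0, y4=0: a clause becomes empty — 0.
Total: 4 + 0 + 3 + 0 = 7.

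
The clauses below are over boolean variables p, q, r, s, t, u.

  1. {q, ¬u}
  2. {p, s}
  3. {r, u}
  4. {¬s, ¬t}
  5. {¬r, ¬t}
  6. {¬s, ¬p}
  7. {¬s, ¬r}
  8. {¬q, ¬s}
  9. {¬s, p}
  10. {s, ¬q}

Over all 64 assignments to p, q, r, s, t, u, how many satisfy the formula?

1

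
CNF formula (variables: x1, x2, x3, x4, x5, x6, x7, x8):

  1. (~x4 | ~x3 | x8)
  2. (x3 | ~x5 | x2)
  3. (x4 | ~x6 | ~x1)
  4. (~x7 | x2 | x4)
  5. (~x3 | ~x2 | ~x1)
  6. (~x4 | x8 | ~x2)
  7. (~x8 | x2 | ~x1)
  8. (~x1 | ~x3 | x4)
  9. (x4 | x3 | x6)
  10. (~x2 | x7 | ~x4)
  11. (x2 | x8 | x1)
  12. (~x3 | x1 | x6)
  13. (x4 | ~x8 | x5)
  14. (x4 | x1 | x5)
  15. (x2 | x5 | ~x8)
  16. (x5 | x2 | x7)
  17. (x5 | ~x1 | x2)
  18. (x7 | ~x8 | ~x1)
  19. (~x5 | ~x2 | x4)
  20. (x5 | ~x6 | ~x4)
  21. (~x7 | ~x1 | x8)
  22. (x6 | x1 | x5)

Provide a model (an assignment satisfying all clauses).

Try x1 = False.
Set x2 = False and propagate.
  then x8 is forced to True.
  then x5 is forced to True.
  then x3 is forced to True.
  then x6 is forced to True.
For the remaining variables, x4 = False, x7 = False works.

x1=False, x2=False, x3=True, x4=False, x5=True, x6=True, x7=False, x8=True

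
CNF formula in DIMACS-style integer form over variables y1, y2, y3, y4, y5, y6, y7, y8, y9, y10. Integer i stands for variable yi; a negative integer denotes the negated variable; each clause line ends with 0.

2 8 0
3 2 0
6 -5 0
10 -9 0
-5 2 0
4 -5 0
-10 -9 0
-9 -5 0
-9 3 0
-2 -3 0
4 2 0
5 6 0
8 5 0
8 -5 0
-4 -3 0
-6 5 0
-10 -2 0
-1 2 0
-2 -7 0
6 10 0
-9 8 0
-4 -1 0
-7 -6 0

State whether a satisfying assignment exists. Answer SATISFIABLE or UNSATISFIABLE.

y1 occurs only negated in the remaining clauses — set y1 = False.
Pure literal: y7 appears only negated; assign y7 = False.
Try y2 = True.
  then y3 is forced to False.
  then y9 is forced to False.
  then y10 is forced to False.
  then y6 is forced to True.
  then y5 is forced to True.
  then y4 is forced to True.
  then y8 is forced to True.
Every clause has at least one true literal under this assignment.
So y1=F, y2=T, y3=F, y4=T, y5=T, y6=T, y7=F, y8=T, y9=F, y10=F is a satisfying assignment.

SATISFIABLE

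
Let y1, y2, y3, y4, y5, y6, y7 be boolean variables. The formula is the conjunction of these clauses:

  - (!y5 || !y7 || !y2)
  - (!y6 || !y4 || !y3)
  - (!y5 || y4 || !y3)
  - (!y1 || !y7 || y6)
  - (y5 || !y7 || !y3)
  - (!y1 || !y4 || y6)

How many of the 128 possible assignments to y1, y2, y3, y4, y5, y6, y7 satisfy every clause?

59

Split on y3, then y4.
  y3=T, y4=T: 5 of the 32 assignments to (y1,y2,y5,y6,y7) work.
  y3=T, y4=F: forces y5=F; y7=F; y1, y2, y6 free → 2^3 = 8.
  y3=F, y4=T: 21 of the 32 assignments to (y1,y2,y5,y6,y7) work.
  y3=F, y4=F: 25 of the 32 assignments to (y1,y2,y5,y6,y7) work.
Total: 5 + 8 + 21 + 25 = 59.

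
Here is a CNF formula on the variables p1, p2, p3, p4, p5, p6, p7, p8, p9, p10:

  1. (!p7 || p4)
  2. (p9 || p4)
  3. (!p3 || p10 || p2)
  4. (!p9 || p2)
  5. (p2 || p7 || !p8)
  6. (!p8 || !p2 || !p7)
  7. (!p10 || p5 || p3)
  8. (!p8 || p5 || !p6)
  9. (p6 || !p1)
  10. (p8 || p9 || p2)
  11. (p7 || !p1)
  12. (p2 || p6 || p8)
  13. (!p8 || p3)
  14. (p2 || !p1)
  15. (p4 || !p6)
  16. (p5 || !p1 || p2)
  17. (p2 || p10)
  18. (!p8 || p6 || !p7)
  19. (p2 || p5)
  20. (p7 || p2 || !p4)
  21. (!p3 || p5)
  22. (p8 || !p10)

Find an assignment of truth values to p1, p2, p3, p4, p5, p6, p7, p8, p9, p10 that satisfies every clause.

p1=F, p2=T, p3=F, p4=T, p5=F, p6=F, p7=F, p8=F, p9=T, p10=F

Pure literal: p1 appears only negated; assign p1 = False.
Branch on p2: take p2 = True.
Set p3 = False and propagate.
  then p8 is forced to False.
  then p10 is forced to False.
The remaining clauses are satisfied by p4 = True, p5 = False, p6 = False, p7 = False, p9 = True.
Check each clause:
  1. (!p7 || p4) — !p7 is true.
  2. (p4 || p9) — p9 is true.
  3. (p10 || p2 || !p3) — p2 is true.
  4. (!p9 || p2) — p2 is true.
  5. (p2 || !p8 || p7) — !p8 is true.
  6. (!p7 || !p8 || !p2) — !p8 is true.
  7. (p3 || p5 || !p10) — !p10 is true.
  8. (!p8 || p5 || !p6) — !p8 is true.
  9. (p6 || !p1) — !p1 is true.
  10. (p2 || p8 || p9) — p9 is true.
  11. (!p1 || p7) — !p1 is true.
  12. (p2 || p8 || p6) — p2 is true.
  13. (!p8 || p3) — !p8 is true.
  14. (!p1 || p2) — p2 is true.
  15. (p4 || !p6) — !p6 is true.
  16. (!p1 || p2 || p5) — p2 is true.
  17. (p2 || p10) — p2 is true.
  18. (p6 || !p7 || !p8) — !p8 is true.
  19. (p2 || p5) — p2 is true.
  20. (p2 || p7 || !p4) — p2 is true.
  21. (!p3 || p5) — !p3 is true.
  22. (!p10 || p8) — !p10 is true.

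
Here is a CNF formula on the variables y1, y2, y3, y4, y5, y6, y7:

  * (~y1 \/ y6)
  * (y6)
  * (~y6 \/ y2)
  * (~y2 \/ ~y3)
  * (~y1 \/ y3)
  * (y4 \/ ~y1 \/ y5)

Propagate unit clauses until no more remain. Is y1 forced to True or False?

Unit clause (y6) sets y6 = True.
(y2 \/ ~y6): since y6 = True, the clause reduces to (y2). y2 = True.
In (~y3 \/ ~y2), ~y2 is now false; ~y3 must hold, so y3 = False.
From (y3 \/ ~y1) and y3 = False: y1 = False.

False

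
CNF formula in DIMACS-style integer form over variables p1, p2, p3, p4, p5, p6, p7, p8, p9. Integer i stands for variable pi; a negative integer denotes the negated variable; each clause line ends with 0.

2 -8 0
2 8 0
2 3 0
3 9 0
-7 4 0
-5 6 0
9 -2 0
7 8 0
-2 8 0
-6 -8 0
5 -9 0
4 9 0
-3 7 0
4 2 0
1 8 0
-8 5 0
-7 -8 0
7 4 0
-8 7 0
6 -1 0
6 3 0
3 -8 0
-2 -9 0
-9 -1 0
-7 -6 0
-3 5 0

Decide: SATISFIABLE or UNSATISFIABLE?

UNSATISFIABLE

p8 = True:
  propagation gives p2=True, p9=True; an empty clause results — contradiction.
p8 = False:
  propagation gives p2=True; an empty clause results — contradiction.
Every branch closes, so no satisfying assignment exists.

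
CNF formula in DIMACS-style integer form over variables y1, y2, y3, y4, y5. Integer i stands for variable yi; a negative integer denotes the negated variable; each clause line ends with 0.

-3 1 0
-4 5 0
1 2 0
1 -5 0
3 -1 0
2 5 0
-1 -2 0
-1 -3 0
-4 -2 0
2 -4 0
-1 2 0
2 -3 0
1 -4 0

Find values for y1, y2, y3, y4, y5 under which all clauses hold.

y4 occurs only negated in the remaining clauses — set y4 = False.
Branch on y1: take y1 = False.
  then y3 is forced to False.
  then y2 is forced to True.
  then y5 is forced to False.

y1 = F, y2 = T, y3 = F, y4 = F, y5 = F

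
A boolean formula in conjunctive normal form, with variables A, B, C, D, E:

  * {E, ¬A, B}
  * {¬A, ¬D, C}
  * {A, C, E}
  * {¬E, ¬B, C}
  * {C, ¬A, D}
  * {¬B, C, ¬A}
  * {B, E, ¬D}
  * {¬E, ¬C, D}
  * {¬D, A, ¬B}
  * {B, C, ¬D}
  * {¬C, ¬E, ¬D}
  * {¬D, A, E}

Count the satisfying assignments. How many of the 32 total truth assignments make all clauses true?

Satisfying assignments:
  A=F B=F C=F D=F E=T
  A=F B=F C=T D=F E=F
  A=F B=T C=T D=F E=F
  A=T B=T C=T D=F E=F
  A=T B=T C=T D=T E=F
Count: 5.

5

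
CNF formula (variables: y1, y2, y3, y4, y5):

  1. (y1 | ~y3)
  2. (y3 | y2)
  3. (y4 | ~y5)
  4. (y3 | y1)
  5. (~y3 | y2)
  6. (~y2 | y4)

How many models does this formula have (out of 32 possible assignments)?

4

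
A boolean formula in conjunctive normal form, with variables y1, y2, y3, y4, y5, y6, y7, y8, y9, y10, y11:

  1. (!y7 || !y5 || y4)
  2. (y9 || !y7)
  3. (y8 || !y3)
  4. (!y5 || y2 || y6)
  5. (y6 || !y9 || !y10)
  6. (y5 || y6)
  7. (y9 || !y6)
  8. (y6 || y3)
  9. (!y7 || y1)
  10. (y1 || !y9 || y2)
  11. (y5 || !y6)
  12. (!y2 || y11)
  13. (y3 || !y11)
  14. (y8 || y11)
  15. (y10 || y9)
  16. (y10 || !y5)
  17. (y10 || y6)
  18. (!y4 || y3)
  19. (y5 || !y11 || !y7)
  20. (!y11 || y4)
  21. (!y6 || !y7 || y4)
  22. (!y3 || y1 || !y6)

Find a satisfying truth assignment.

y1 = 1, y2 = 1, y3 = 1, y4 = 1, y5 = 1, y6 = 1, y7 = 1, y8 = 1, y9 = 1, y10 = 1, y11 = 1

Check each clause:
  1. (y4 || !y7 || !y5) — y4 is true.
  2. (y9 || !y7) — y9 is true.
  3. (y8 || !y3) — y8 is true.
  4. (!y5 || y2 || y6) — y2 is true.
  5. (!y9 || !y10 || y6) — y6 is true.
  6. (y5 || y6) — y5 is true.
  7. (y9 || !y6) — y9 is true.
  8. (y6 || y3) — y3 is true.
  9. (y1 || !y7) — y1 is true.
  10. (y2 || y1 || !y9) — y1 is true.
  11. (y5 || !y6) — y5 is true.
  12. (!y2 || y11) — y11 is true.
  13. (!y11 || y3) — y3 is true.
  14. (y11 || y8) — y8 is true.
  15. (y10 || y9) — y9 is true.
  16. (y10 || !y5) — y10 is true.
  17. (y6 || y10) — y10 is true.
  18. (!y4 || y3) — y3 is true.
  19. (!y7 || y5 || !y11) — y5 is true.
  20. (y4 || !y11) — y4 is true.
  21. (y4 || !y7 || !y6) — y4 is true.
  22. (!y3 || y1 || !y6) — y1 is true.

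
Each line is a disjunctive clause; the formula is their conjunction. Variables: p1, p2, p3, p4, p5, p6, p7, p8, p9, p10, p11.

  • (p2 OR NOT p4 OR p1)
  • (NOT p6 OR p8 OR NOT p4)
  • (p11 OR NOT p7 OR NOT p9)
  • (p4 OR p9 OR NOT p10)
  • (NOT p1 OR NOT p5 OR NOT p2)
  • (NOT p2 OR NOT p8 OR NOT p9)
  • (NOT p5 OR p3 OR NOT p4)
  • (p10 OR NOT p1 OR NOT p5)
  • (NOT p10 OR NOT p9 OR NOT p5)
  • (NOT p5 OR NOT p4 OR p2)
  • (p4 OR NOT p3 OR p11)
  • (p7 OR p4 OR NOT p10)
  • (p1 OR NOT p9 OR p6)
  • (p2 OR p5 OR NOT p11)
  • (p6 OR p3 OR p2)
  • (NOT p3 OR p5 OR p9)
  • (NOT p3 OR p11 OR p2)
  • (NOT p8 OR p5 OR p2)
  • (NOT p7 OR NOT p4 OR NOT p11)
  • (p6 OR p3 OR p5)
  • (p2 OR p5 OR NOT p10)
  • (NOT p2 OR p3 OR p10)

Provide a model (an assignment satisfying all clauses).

Branch on p1: take p1 = False.
Branch on p2: take p2 = False.
  then p4 is forced to False.
For the remaining variables, p3 = False, p5 = True, p6 = True, p7 = False, p8 = True, p9 = False, p10 = False, p11 = True works.

p1 = False  p2 = False  p3 = False  p4 = False  p5 = True  p6 = True  p7 = False  p8 = True  p9 = False  p10 = False  p11 = True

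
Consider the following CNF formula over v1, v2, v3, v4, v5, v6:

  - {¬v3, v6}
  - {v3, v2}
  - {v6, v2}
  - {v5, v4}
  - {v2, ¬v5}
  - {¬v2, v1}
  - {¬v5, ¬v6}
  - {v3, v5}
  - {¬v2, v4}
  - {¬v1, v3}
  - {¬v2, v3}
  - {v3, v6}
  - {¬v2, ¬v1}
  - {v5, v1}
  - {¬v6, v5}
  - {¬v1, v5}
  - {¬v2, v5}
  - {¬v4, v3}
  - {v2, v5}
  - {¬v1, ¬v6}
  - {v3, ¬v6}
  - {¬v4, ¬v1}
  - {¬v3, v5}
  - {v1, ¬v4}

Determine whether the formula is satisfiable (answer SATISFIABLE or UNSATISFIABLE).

v5 = True:
  propagation gives v2=True, v1=True; an empty clause results — contradiction.
v5 = False:
  propagation gives v4=True, v3=True; an empty clause results — contradiction.
Every branch closes, so no satisfying assignment exists.

UNSATISFIABLE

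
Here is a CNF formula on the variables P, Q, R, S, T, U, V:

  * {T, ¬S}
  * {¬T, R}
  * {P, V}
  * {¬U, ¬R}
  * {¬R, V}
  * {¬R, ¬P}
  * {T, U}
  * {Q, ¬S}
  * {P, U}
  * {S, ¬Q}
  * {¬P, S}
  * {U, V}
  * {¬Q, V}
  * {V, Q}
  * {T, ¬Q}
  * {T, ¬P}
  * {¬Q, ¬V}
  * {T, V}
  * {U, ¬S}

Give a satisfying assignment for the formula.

P=0, Q=0, R=0, S=0, T=0, U=1, V=1

Check each clause:
  1. {T, ¬S} — ¬S is true.
  2. {¬T, R} — ¬T is true.
  3. {P, V} — V is true.
  4. {¬U, ¬R} — ¬R is true.
  5. {¬R, V} — ¬R is true.
  6. {¬R, ¬P} — ¬R is true.
  7. {T, U} — U is true.
  8. {¬S, Q} — ¬S is true.
  9. {P, U} — U is true.
  10. {¬Q, S} — ¬Q is true.
  11. {¬P, S} — ¬P is true.
  12. {U, V} — U is true.
  13. {V, ¬Q} — ¬Q is true.
  14. {Q, V} — V is true.
  15. {¬Q, T} — ¬Q is true.
  16. {¬P, T} — ¬P is true.
  17. {¬Q, ¬V} — ¬Q is true.
  18. {T, V} — V is true.
  19. {¬S, U} — ¬S is true.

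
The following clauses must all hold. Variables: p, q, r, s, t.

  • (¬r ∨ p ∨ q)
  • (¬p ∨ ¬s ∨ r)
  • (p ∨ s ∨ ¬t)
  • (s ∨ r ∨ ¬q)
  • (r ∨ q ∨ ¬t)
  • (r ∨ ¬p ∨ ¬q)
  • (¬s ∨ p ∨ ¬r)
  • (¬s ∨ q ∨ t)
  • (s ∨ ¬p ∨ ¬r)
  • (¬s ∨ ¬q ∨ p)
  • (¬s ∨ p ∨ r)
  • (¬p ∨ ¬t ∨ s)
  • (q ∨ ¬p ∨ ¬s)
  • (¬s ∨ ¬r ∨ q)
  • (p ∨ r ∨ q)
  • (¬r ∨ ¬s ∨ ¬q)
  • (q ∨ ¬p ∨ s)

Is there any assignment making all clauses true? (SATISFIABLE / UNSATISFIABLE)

SATISFIABLE

Branch on p: take p = False.
Try q = True.
  then s is forced to False.
  then t is forced to False.
  then r is forced to True.
So p=F, q=T, r=T, s=F, t=F is a satisfying assignment.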